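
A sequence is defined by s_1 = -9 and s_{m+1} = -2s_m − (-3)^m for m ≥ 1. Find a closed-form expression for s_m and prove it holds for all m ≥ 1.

Claim: s_m = 3·(-2)^m + (-3)^m.

Base case: s_1 = -9, and 3·(-2)^1 + (-3)^1 = -6 − 3 = -9.
Assume s_k = 3·(-2)^k + (-3)^k for some k ≥ 1.
Then s_{k+1} = -2s_k − (-3)^k = -2·(3·(-2)^k + (-3)^k) − (-3)^k = 3·(-2)^{k+1} − 2·(-3)^k − (-3)^k = 3·(-2)^{k+1} − 3·(-3)^k = 3·(-2)^{k+1} + (-3)^{k+1}.
So the formula holds for k+1, and by induction s_m = 3·(-2)^m + (-3)^m for all m ≥ 1.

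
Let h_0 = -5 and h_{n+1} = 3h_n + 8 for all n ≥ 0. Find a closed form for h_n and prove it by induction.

Claim: h_n = -3^n − 4.

Base case: h_0 = -5, and -3^0 − 4 = -1 − 4 = -5.
Assume h_k = -3^k − 4 for some k ≥ 0.
Then h_{k+1} = 3h_k + 8 = 3·(-3^k − 4) + 8 = -3^{k+1} − 12 + 8 = -3^{k+1} − 4.
So the formula holds for k+1, and by induction h_n = -3^n − 4 for all n ≥ 0.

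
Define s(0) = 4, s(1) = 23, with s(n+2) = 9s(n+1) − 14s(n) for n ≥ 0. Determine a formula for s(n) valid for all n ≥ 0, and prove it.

Claim: s(n) = 3·7^n + 2^n.

Base cases: s(0) = 4 and 3·7^0 + 2^0 = 4; s(1) = 23 and 3·7^1 + 2^1 = 23.
Assume s(j) = 3·7^j + 2^j for all 0 ≤ j ≤ k, where k ≥ 1.
Then s(k+1) = 9s(k) − 14s(k−1) = 9·(3·7^k + 2^k) − 14·(3·7^{k−1} + 2^{k−1}) = 3·(9·7 − 14)7^{k−1} + (9·2 − 14)2^{k−1} = 147·7^{k−1} + 4·2^{k−1} = 3·7^{k+1} + 2^{k+1}.
Hence s(n) = 3·7^n + 2^n for every n ≥ 0, by strong induction.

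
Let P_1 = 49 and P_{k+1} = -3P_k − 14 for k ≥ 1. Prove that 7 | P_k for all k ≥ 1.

Base case: P_1 = 49 = 7·7, so 7 | P_1.
Assume 7 | P_j, so P_j = 7t for some integer t.
Then P_{j+1} = -3P_j − 14 = -3·(7t) − 14 = 7(-3t − 2), so 7 | P_{j+1}.
So the property holds for j+1, and by induction 7 | P_k for all k ≥ 1.

7 | P_k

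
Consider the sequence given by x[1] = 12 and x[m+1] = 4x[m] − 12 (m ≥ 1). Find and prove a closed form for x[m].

Claim: x[m] = 2·4^m + 4.

Base case: x[1] = 12, and 2·4^1 + 4 = 8 + 4 = 12.
Assume x[k] = 2·4^k + 4 for some k ≥ 1.
Then x[k+1] = 4x[k] − 12 = 4·(2·4^k + 4) − 12 = 8·4^k + 16 − 12 = 2·4^{k+1} + 4.
Hence x[m] = 2·4^m + 4 for every m ≥ 1, by induction.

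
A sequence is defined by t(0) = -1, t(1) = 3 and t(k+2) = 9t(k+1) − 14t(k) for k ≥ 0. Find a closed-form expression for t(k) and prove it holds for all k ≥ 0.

Claim: t(k) = 7^k − 2·2^k.

Base cases: t(0) = -1 and 7^0 − 2·2^0 = -1; t(1) = 3 and 7^1 − 2·2^1 = 3.
Assume t(j) = 7^j − 2·2^j for all 0 ≤ j ≤ m, where m ≥ 1.
Then t(m+1) = 9t(m) − 14t(m−1) = 9·(7^m − 2·2^m) − 14·(7^{m−1} − 2·2^{m−1}) = (9·7 − 14)7^{m−1} − 2·(9·2 − 14)2^{m−1} = 49·7^{m−1} − 8·2^{m−1} = 7^{m+1} − 2·2^{m+1}.
Hence t(k) = 7^k − 2·2^k for every k ≥ 0, by strong induction.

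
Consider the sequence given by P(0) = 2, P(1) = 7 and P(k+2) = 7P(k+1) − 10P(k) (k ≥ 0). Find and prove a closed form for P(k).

Claim: P(k) = 5^k + 2^k.

Base cases: P(0) = 2 and 5^0 + 2^0 = 2; P(1) = 7 and 5^1 + 2^1 = 7.
Assume P(j) = 5^j + 2^j for all 0 ≤ j ≤ r, where r ≥ 1.
Then P(r+1) = 7P(r) − 10P(r−1) = 7·(5^r + 2^r) − 10·(5^{r−1} + 2^{r−1}) = (7·5 − 10)5^{r−1} + (7·2 − 10)2^{r−1} = 25·5^{r−1} + 4·2^{r−1} = 5^{r+1} + 2^{r+1}.
So the formula holds for r+1, and by strong induction P(k) = 5^k + 2^k for all k ≥ 0.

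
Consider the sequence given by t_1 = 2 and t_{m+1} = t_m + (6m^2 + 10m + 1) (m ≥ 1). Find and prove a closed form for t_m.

Claim: t_m = 2m^3 + 2m^2 − 3m + 1.

Base case: t_1 = 2, and 2·1^3 + 2·1^2 − 3·1 + 1 = 2.
Assume t_j = 2j^3 + 2j^2 − 3j + 1.
Then t_{j+1} = t_j + (6j^2 + 10j + 1) = (2j^3 + 2j^2 − 3j + 1) + (6j^2 + 10j + 1) = 2j^3 + 8j^2 + 7j + 2,
and 2·(j+1)^3 + 2·(j+1)^2 − 3·(j+1) + 1 = 2j^3 + 8j^2 + 7j + 2.
Hence t_m = 2m^3 + 2m^2 − 3m + 1 for every m ≥ 1, by induction.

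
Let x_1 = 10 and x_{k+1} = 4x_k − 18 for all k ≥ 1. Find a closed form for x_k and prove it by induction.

Claim: x_k = 4^k + 6.

Base case: x_1 = 10, and 4^1 + 6 = 4 + 6 = 10.
Assume x_j = 4^j + 6 for some j ≥ 1.
Then x_{j+1} = 4x_j − 18 = 4·(4^j + 6) − 18 = 4^{j+1} + 24 − 18 = 4^{j+1} + 6.
This completes the inductive step, so x_k = 4^k + 6 for all k ≥ 1.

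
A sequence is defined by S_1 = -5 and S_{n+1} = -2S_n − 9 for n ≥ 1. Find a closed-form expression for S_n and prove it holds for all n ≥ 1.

Claim: S_n = (-2)^n − 3.

Base case: S_1 = -5, and (-2)^1 − 3 = -2 − 3 = -5.
Assume S_r = (-2)^r − 3 for some r ≥ 1.
Then S_{r+1} = -2S_r − 9 = -2·((-2)^r − 3) − 9 = -2·(-2)^r + 6 − 9 = (-2)^{r+1} − 3.
By induction, S_n = (-2)^n − 3 for all n ≥ 1.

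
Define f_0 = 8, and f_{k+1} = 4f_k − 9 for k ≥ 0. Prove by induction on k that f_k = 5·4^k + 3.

Base case: f_0 = 8, and 5·4^0 + 3 = 5 + 3 = 8.
Assume f_j = 5·4^j + 3 for some j ≥ 0.
Then f_{j+1} = 4f_j − 9 = 4·(5·4^j + 3) − 9 = 20·4^j + 12 − 9 = 5·4^{j+1} + 3.
Hence f_k = 5·4^k + 3 for every k ≥ 0, by induction.

f_k = 5·4^k + 3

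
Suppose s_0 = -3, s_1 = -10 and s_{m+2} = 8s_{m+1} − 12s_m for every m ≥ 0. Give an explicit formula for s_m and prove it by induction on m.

Claim: s_m = -6^m − 2·2^m.

Base cases: s_0 = -3 and -6^0 − 2·2^0 = -3; s_1 = -10 and -6^1 − 2·2^1 = -10.
Assume s_j = -6^j − 2·2^j for all 0 ≤ j ≤ k, where k ≥ 1.
Then s_{k+1} = 8s_k − 12s_{k−1} = 8·(-6^k − 2·2^k) − 12·(-6^{k−1} − 2·2^{k−1}) = -(8·6 − 12)6^{k−1} − 2·(8·2 − 12)2^{k−1} = -36·6^{k−1} − 8·2^{k−1} = -6^{k+1} − 2·2^{k+1}.
Hence s_m = -6^m − 2·2^m for every m ≥ 0, by strong induction.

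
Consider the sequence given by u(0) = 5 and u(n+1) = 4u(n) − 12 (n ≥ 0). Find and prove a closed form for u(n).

Claim: u(n) = 4^n + 4.

Base case: u(0) = 5, and 4^0 + 4 = 1 + 4 = 5.
Assume u(m) = 4^m + 4 for some m ≥ 0.
Then u(m+1) = 4u(m) − 12 = 4·(4^m + 4) − 12 = 4^{m+1} + 16 − 12 = 4^{m+1} + 4.
Hence u(n) = 4^n + 4 for every n ≥ 0, by induction.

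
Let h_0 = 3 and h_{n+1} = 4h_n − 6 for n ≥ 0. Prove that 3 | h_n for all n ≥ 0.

Base case: h_0 = 3 = 3·1, so 3 | h_0.
Assume 3 | h_r, so h_r = 3t for some integer t.
Then h_{r+1} = 4h_r − 6 = 4·(3t) − 6 = 3(4t − 2), so 3 | h_{r+1}.
This completes the inductive step, so 3 | h_n for all n ≥ 0.

3 | h_n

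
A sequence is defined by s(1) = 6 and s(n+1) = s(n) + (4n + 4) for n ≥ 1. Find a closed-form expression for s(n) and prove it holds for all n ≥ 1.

Claim: s(n) = 2n^2 + 2n + 2.

Base case: s(1) = 6, and 2·1^2 + 2·1 + 2 = 6.
Assume s(j) = 2j^2 + 2j + 2.
Then s(j+1) = s(j) + (4j + 4) = (2j^2 + 2j + 2) + (4j + 4) = 2j^2 + 6j + 6,
and 2·(j+1)^2 + 2·(j+1) + 2 = 2j^2 + 6j + 6.
By induction, s(n) = 2n^2 + 2n + 2 for all n ≥ 1.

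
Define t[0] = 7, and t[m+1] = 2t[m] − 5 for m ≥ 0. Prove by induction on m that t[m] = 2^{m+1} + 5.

Base case: t[0] = 7, and 2^{0+1} + 5 = 2 + 5 = 7.
Assume t[k] = 2^{k+1} + 5 for some k ≥ 0.
Then t[k+1] = 2t[k] − 5 = 2·(2^{k+1} + 5) − 5 = 2^{k+2} + 10 − 5 = 2^{k+2} + 5.
Hence t[m] = 2^{m+1} + 5 for every m ≥ 0, by induction.

t[m] = 2^{m+1} + 5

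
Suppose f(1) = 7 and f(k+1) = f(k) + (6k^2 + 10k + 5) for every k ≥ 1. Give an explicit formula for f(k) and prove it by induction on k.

Claim: f(k) = 2k^3 + 2k^2 + k + 2.

Base case: f(1) = 7, and 2·1^3 + 2·1^2 + 1 + 2 = 7.
Assume f(m) = 2m^3 + 2m^2 + m + 2.
Then f(m+1) = f(m) + (6m^2 + 10m + 5) = (2m^3 + 2m^2 + m + 2) + (6m^2 + 10m + 5) = 2m^3 + 8m^2 + 11m + 7,
and 2·(m+1)^3 + 2·(m+1)^2 + (m+1) + 2 = 2m^3 + 8m^2 + 11m + 7.
This completes the inductive step, so f(k) = 2k^3 + 2k^2 + k + 2 for all k ≥ 1.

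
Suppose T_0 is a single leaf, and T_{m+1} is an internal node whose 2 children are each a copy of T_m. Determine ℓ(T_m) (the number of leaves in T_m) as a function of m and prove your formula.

Claim: ℓ(T_m) = 2^m.

Base case: ℓ(T_0) = 1, and 2^0 = 1.
Assume ℓ(T_r) = 2^r.
Then ℓ(T_{r+1}) = 2·ℓ(T_r) = 2·2^r = 2^{r+1}.
So the formula holds for r+1, and by induction ℓ(T_m) = 2^m for all m ≥ 0.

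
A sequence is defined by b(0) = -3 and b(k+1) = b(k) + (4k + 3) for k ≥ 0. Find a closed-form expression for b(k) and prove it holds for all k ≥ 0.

Claim: b(k) = 2k^2 + k − 3.

Base case: b(0) = -3, and 2·0^2 + 0 − 3 = -3.
Assume b(r) = 2r^2 + r − 3.
Then b(r+1) = b(r) + (4r + 3) = (2r^2 + r − 3) + (4r + 3) = 2r^2 + 5r,
and 2·(r+1)^2 + (r+1) − 3 = 2r^2 + 5r.
By induction, b(k) = 2k^2 + k − 3 for all k ≥ 0.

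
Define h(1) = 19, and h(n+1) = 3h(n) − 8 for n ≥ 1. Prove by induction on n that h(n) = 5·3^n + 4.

Base case: h(1) = 19, and 5·3^1 + 4 = 15 + 4 = 19.
Assume h(m) = 5·3^m + 4 for some m ≥ 1.
Then h(m+1) = 3h(m) − 8 = 3·(5·3^m + 4) − 8 = 15·3^m + 12 − 8 = 5·3^{m+1} + 4.
This completes the inductive step, so h(n) = 5·3^n + 4 for all n ≥ 1.

h(n) = 5·3^n + 4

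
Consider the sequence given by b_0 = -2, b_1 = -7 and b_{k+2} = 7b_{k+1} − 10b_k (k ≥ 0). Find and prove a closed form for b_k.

Claim: b_k = -2^k − 5^k.

Base cases: b_0 = -2 and -2^0 − 5^0 = -2; b_1 = -7 and -2^1 − 5^1 = -7.
Assume b_i = -2^i − 5^i for all 0 ≤ i ≤ j, where j ≥ 1.
Then b_{j+1} = 7b_j − 10b_{j−1} = 7·(-2^j − 5^j) − 10·(-2^{j−1} − 5^{j−1}) = -(7·2 − 10)2^{j−1} − (7·5 − 10)5^{j−1} = -4·2^{j−1} − 25·5^{j−1} = -2^{j+1} − 5^{j+1}.
By strong induction, b_k = -2^k − 5^k for all k ≥ 0.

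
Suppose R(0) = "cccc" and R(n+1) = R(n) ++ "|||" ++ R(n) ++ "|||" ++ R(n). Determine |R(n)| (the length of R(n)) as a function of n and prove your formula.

Claim: |R(n)| = 7·3^n − 3.

Base case: |R(0)| = 4, and 7·3^0 − 3 = 4.
Assume |R(j)| = 7·3^j − 3.
Then |R(j+1)| = 3|R(j)| + 6 = 3(7·3^j − 3) + 6 = 7·3^{j+1} − 9 + 6 = 7·3^{j+1} − 3.
So the formula holds for j+1, and by induction |R(n)| = 7·3^n − 3 for all n ≥ 0.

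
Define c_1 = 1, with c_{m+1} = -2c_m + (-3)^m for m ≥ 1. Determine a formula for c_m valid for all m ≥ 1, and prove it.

Claim: c_m = (-2)^m − (-3)^m.

Base case: c_1 = 1, and (-2)^1 − (-3)^1 = -2 + 3 = 1.
Assume c_r = (-2)^r − (-3)^r for some r ≥ 1.
Then c_{r+1} = -2c_r + (-3)^r = -2·((-2)^r − (-3)^r) + (-3)^r = (-2)^{r+1} + 2·(-3)^r + (-3)^r = (-2)^{r+1} + 3·(-3)^r = (-2)^{r+1} − (-3)^{r+1}.
This completes the inductive step, so c_m = (-2)^m − (-3)^m for all m ≥ 1.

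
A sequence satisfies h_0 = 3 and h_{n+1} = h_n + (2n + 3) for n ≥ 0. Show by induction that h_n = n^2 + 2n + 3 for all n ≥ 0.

Base case: h_0 = 3, and 0^2 + 2·0 + 3 = 3.
Assume h_j = j^2 + 2j + 3.
Then h_{j+1} = h_j + (2j + 3) = (j^2 + 2j + 3) + (2j + 3) = j^2 + 4j + 6,
and (j+1)^2 + 2·(j+1) + 3 = j^2 + 4j + 6.
By induction, h_n = n^2 + 2n + 3 for all n ≥ 0.

h_n = n^2 + 2n + 3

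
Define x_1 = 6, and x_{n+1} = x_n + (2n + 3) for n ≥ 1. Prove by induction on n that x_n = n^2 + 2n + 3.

Base case: x_1 = 6, and 1^2 + 2·1 + 3 = 6.
Assume x_r = r^2 + 2r + 3.
Then x_{r+1} = x_r + (2r + 3) = (r^2 + 2r + 3) + (2r + 3) = r^2 + 4r + 6,
and (r+1)^2 + 2·(r+1) + 3 = r^2 + 4r + 6.
Hence x_n = n^2 + 2n + 3 for every n ≥ 1, by induction.

x_n = n^2 + 2n + 3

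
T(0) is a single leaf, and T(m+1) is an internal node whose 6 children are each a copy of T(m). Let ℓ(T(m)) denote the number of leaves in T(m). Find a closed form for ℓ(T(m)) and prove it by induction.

Claim: ℓ(T(m)) = 6^m.

Base case: ℓ(T(0)) = 1, and 6^0 = 1.
Assume ℓ(T(r)) = 6^r.
Then ℓ(T(r+1)) = 6·ℓ(T(r)) = 6·6^r = 6^{r+1}.
So the formula holds for r+1, and by induction ℓ(T(m)) = 6^m for all m ≥ 0.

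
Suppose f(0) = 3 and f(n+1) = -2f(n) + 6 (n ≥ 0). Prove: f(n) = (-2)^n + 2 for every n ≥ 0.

Base case: f(0) = 3, and (-2)^0 + 2 = 1 + 2 = 3.
Assume f(m) = (-2)^m + 2 for some m ≥ 0.
Then f(m+1) = -2f(m) + 6 = -2·((-2)^m + 2) + 6 = -2·(-2)^m − 4 + 6 = (-2)^{m+1} + 2.
Hence f(n) = (-2)^n + 2 for every n ≥ 0, by induction.

f(n) = (-2)^n + 2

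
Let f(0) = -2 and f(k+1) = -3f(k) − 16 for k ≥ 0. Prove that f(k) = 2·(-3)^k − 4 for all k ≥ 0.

Base case: f(0) = -2, and 2·(-3)^0 − 4 = 2 − 4 = -2.
Assume f(j) = 2·(-3)^j − 4 for some j ≥ 0.
Then f(j+1) = -3f(j) − 16 = -3·(2·(-3)^j − 4) − 16 = -6·(-3)^j + 12 − 16 = 2·(-3)^{j+1} − 4.
This completes the inductive step, so f(k) = 2·(-3)^k − 4 for all k ≥ 0.

f(k) = 2·(-3)^k − 4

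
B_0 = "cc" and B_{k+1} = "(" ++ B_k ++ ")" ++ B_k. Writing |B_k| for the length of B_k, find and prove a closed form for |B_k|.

Claim: |B_k| = 2^{k+2} − 2.

Base case: |B_0| = 2, and 2^{0+2} − 2 = 2.
Assume |B_r| = 2^{r+2} − 2.
Then |B_{r+1}| = 1 + |B_r| + 1 + |B_r| = 2|B_r| + 2 = 2(2^{r+2} − 2) + 2 = 2^{r+3} − 4 + 2 = 2^{r+3} − 2.
This completes the inductive step, so |B_k| = 2^{k+2} − 2 for all k ≥ 0.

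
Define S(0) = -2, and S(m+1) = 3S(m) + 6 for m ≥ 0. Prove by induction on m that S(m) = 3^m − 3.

Base case: S(0) = -2, and 3^0 − 3 = 1 − 3 = -2.
Assume S(r) = 3^r − 3 for some r ≥ 0.
Then S(r+1) = 3S(r) + 6 = 3·(3^r − 3) + 6 = 3^{r+1} − 9 + 6 = 3^{r+1} − 3.
This completes the inductive step, so S(m) = 3^m − 3 for all m ≥ 0.

S(m) = 3^m − 3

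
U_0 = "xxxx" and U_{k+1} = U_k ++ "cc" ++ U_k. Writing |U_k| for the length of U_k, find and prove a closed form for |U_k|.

Claim: |U_k| = 6·2^k − 2.

Base case: |U_0| = 4, and 6·2^0 − 2 = 4.
Assume |U_j| = 6·2^j − 2.
Then |U_{j+1}| = |U_j| + 2 + |U_j| = 2|U_j| + 2 = 2(6·2^j − 2) + 2 = 6·2^{j+1} − 4 + 2 = 6·2^{j+1} − 2.
This completes the inductive step, so |U_k| = 6·2^k − 2 for all k ≥ 0.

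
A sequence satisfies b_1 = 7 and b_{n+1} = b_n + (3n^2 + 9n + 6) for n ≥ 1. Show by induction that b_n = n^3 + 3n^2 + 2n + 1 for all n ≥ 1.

Base case: b_1 = 7, and 1^3 + 3·1^2 + 2·1 + 1 = 7.
Assume b_m = m^3 + 3m^2 + 2m + 1.
Then b_{m+1} = b_m + (3m^2 + 9m + 6) = (m^3 + 3m^2 + 2m + 1) + (3m^2 + 9m + 6) = m^3 + 6m^2 + 11m + 7,
and (m+1)^3 + 3·(m+1)^2 + 2·(m+1) + 1 = m^3 + 6m^2 + 11m + 7.
Hence b_n = n^3 + 3n^2 + 2n + 1 for every n ≥ 1, by induction.

b_n = n^3 + 3n^2 + 2n + 1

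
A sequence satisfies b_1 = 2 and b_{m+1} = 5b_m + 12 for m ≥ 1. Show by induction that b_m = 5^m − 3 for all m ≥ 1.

Base case: b_1 = 2, and 5^1 − 3 = 5 − 3 = 2.
Assume b_j = 5^j − 3 for some j ≥ 1.
Then b_{j+1} = 5b_j + 12 = 5·(5^j − 3) + 12 = 5^{j+1} − 15 + 12 = 5^{j+1} − 3.
This completes the inductive step, so b_m = 5^m − 3 for all m ≥ 1.

b_m = 5^m − 3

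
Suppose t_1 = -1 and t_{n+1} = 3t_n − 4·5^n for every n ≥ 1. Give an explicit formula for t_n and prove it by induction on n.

Claim: t_n = 3·3^n − 2·5^n.

Base case: t_1 = -1, and 3·3^1 − 2·5^1 = 9 − 10 = -1.
Assume t_m = 3·3^m − 2·5^m for some m ≥ 1.
Then t_{m+1} = 3t_m − 4·5^m = 3·(3·3^m − 2·5^m) − 4·5^m = 3·3^{m+1} − 6·5^m − 4·5^m = 3·3^{m+1} − 10·5^m = 3·3^{m+1} − 2·5^{m+1}.
By induction, t_n = 3·3^n − 2·5^n for all n ≥ 1.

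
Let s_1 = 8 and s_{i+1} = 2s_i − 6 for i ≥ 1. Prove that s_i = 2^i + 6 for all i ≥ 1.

Base case: s_1 = 8, and 2^1 + 6 = 2 + 6 = 8.
Assume s_r = 2^r + 6 for some r ≥ 1.
Then s_{r+1} = 2s_r − 6 = 2·(2^r + 6) − 6 = 2^{r+1} + 12 − 6 = 2^{r+1} + 6.
By induction, s_i = 2^i + 6 for all i ≥ 1.

s_i = 2^i + 6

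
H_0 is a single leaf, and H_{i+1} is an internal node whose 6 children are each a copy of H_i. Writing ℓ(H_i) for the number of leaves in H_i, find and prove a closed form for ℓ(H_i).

Claim: ℓ(H_i) = 6^i.

Base case: ℓ(H_0) = 1, and 6^0 = 1.
Assume ℓ(H_j) = 6^j.
Then ℓ(H_{j+1}) = 6·ℓ(H_j) = 6·6^j = 6^{j+1}.
By induction, ℓ(H_i) = 6^i for all i ≥ 0.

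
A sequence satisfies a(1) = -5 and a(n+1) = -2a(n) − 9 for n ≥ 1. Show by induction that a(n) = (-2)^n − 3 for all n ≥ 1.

Base case: a(1) = -5, and (-2)^1 − 3 = -2 − 3 = -5.
Assume a(j) = (-2)^j − 3 for some j ≥ 1.
Then a(j+1) = -2a(j) − 9 = -2·((-2)^j − 3) − 9 = -2·(-2)^j + 6 − 9 = (-2)^{j+1} − 3.
So the formula holds for j+1, and by induction a(n) = (-2)^n − 3 for all n ≥ 1.

a(n) = (-2)^n − 3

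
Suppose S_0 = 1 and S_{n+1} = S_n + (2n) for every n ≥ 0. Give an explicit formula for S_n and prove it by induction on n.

Claim: S_n = n^2 − n + 1.

Base case: S_0 = 1, and 0^2 − 0 + 1 = 1.
Assume S_j = j^2 − j + 1.
Then S_{j+1} = S_j + (2j) = (j^2 − j + 1) + (2j) = j^2 + j + 1,
and (j+1)^2 − (j+1) + 1 = j^2 + j + 1.
Hence S_n = n^2 − n + 1 for every n ≥ 0, by induction.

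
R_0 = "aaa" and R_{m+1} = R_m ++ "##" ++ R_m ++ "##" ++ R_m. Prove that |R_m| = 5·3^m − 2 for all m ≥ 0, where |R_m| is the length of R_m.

Base case: |R_0| = 3, and 5·3^0 − 2 = 3.
Assume |R_k| = 5·3^k − 2.
Then |R_{k+1}| = 3|R_k| + 4 = 3(5·3^k − 2) + 4 = 5·3^{k+1} − 6 + 4 = 5·3^{k+1} − 2.
Hence |R_m| = 5·3^m − 2 for every m ≥ 0, by induction.

|R_m| = 5·3^m − 2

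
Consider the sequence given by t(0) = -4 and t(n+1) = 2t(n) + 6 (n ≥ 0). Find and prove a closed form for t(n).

Claim: t(n) = 2^{n+1} − 6.

Base case: t(0) = -4, and 2^{0+1} − 6 = 2 − 6 = -4.
Assume t(r) = 2^{r+1} − 6 for some r ≥ 0.
Then t(r+1) = 2t(r) + 6 = 2·(2^{r+1} − 6) + 6 = 2^{r+2} − 12 + 6 = 2^{r+2} − 6.
This completes the inductive step, so t(n) = 2^{n+1} − 6 for all n ≥ 0.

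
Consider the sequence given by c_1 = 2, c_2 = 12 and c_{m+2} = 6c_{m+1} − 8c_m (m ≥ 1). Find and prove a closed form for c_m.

Claim: c_m = 4^m − 2^m.

Base cases: c_1 = 2 and 4^1 − 2^1 = 2; c_2 = 12 and 4^2 − 2^2 = 12.
Assume c_i = 4^i − 2^i for all 1 ≤ i ≤ j, where j ≥ 2.
Then c_{j+1} = 6c_j − 8c_{j−1} = 6·(4^j − 2^j) − 8·(4^{j−1} − 2^{j−1}) = (6·4 − 8)4^{j−1} − (6·2 − 8)2^{j−1} = 16·4^{j−1} − 4·2^{j−1} = 4^{j+1} − 2^{j+1}.
So the formula holds for j+1, and by strong induction c_m = 4^m − 2^m for all m ≥ 1.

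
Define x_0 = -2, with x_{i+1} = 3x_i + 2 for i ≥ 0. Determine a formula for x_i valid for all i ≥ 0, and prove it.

Claim: x_i = -3^i − 1.

Base case: x_0 = -2, and -3^0 − 1 = -1 − 1 = -2.
Assume x_j = -3^j − 1 for some j ≥ 0.
Then x_{j+1} = 3x_j + 2 = 3·(-3^j − 1) + 2 = -3^{j+1} − 3 + 2 = -3^{j+1} − 1.
This completes the inductive step, so x_i = -3^i − 1 for all i ≥ 0.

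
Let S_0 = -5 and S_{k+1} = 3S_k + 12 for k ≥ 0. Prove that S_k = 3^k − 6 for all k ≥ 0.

Base case: S_0 = -5, and 3^0 − 6 = 1 − 6 = -5.
Assume S_m = 3^m − 6 for some m ≥ 0.
Then S_{m+1} = 3S_m + 12 = 3·(3^m − 6) + 12 = 3^{m+1} − 18 + 12 = 3^{m+1} − 6.
By induction, S_k = 3^k − 6 for all k ≥ 0.

S_k = 3^k − 6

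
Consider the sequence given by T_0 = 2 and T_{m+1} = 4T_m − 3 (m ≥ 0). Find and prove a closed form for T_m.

Claim: T_m = 4^m + 1.

Base case: T_0 = 2, and 4^0 + 1 = 1 + 1 = 2.
Assume T_k = 4^k + 1 for some k ≥ 0.
Then T_{k+1} = 4T_k − 3 = 4·(4^k + 1) − 3 = 4^{k+1} + 4 − 3 = 4^{k+1} + 1.
By induction, T_m = 4^m + 1 for all m ≥ 0.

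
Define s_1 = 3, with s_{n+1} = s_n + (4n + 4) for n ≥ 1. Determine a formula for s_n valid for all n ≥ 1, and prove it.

Claim: s_n = 2n^2 + 2n − 1.

Base case: s_1 = 3, and 2·1^2 + 2·1 − 1 = 3.
Assume s_m = 2m^2 + 2m − 1.
Then s_{m+1} = s_m + (4m + 4) = (2m^2 + 2m − 1) + (4m + 4) = 2m^2 + 6m + 3,
and 2·(m+1)^2 + 2·(m+1) − 1 = 2m^2 + 6m + 3.
By induction, s_n = 2n^2 + 2n − 1 for all n ≥ 1.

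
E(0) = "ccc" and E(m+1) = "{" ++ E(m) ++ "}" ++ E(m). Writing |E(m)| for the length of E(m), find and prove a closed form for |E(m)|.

Claim: |E(m)| = 5·2^m − 2.

Base case: |E(0)| = 3, and 5·2^0 − 2 = 3.
Assume |E(k)| = 5·2^k − 2.
Then |E(k+1)| = 1 + |E(k)| + 1 + |E(k)| = 2|E(k)| + 2 = 2(5·2^k − 2) + 2 = 5·2^{k+1} − 4 + 2 = 5·2^{k+1} − 2.
By induction, |E(m)| = 5·2^m − 2 for all m ≥ 0.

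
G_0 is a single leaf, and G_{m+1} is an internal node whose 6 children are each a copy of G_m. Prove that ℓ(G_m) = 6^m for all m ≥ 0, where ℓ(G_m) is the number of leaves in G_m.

Base case: ℓ(G_0) = 1, and 6^0 = 1.
Assume ℓ(G_k) = 6^k.
Then ℓ(G_{k+1}) = 6·ℓ(G_k) = 6·6^k = 6^{k+1}.
So the formula holds for k+1, and by induction ℓ(G_m) = 6^m for all m ≥ 0.

ℓ(G_m) = 6^m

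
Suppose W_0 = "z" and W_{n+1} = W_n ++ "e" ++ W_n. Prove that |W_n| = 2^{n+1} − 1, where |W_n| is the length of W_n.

Base case: |W_0| = 1, and 2^{0+1} − 1 = 1.
Assume |W_m| = 2^{m+1} − 1.
Then |W_{m+1}| = |W_m| + 1 + |W_m| = 2|W_m| + 1 = 2(2^{m+1} − 1) + 1 = 2^{m+2} − 2 + 1 = 2^{m+2} − 1.
By induction, |W_n| = 2^{n+1} − 1 for all n ≥ 0.

|W_n| = 2^{n+1} − 1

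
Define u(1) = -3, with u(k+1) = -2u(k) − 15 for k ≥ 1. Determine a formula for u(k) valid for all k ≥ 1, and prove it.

Claim: u(k) = -(-2)^k − 5.

Base case: u(1) = -3, and -(-2)^1 − 5 = 2 − 5 = -3.
Assume u(m) = -(-2)^m − 5 for some m ≥ 1.
Then u(m+1) = -2u(m) − 15 = -2·(-(-2)^m − 5) − 15 = 2·(-2)^m + 10 − 15 = -(-2)^{m+1} − 5.
So the formula holds for m+1, and by induction u(k) = -(-2)^k − 5 for all k ≥ 1.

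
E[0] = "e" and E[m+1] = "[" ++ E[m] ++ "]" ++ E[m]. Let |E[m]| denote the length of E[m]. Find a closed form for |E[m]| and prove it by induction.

Claim: |E[m]| = 3·2^m − 2.

Base case: |E[0]| = 1, and 3·2^0 − 2 = 1.
Assume |E[j]| = 3·2^j − 2.
Then |E[j+1]| = 1 + |E[j]| + 1 + |E[j]| = 2|E[j]| + 2 = 2(3·2^j − 2) + 2 = 3·2^{j+1} − 4 + 2 = 3·2^{j+1} − 2.
By induction, |E[m]| = 3·2^m − 2 for all m ≥ 0.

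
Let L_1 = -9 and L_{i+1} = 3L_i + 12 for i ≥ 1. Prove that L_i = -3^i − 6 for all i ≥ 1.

Base case: L_1 = -9, and -3^1 − 6 = -3 − 6 = -9.
Assume L_j = -3^j − 6 for some j ≥ 1.
Then L_{j+1} = 3L_j + 12 = 3·(-3^j − 6) + 12 = -3^{j+1} − 18 + 12 = -3^{j+1} − 6.
Hence L_i = -3^i − 6 for every i ≥ 1, by induction.

L_i = -3^i − 6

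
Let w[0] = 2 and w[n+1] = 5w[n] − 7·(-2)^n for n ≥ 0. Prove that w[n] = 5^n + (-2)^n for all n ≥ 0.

Base case: w[0] = 2, and 5^0 + (-2)^0 = 1 + 1 = 2.
Assume w[k] = 5^k + (-2)^k for some k ≥ 0.
Then w[k+1] = 5w[k] − 7·(-2)^k = 5·(5^k + (-2)^k) − 7·(-2)^k = 5^{k+1} + 5·(-2)^k − 7·(-2)^k = 5^{k+1} − 2·(-2)^k = 5^{k+1} + (-2)^{k+1}.
So the formula holds for k+1, and by induction w[n] = 5^n + (-2)^n for all n ≥ 0.

w[n] = 5^n + (-2)^n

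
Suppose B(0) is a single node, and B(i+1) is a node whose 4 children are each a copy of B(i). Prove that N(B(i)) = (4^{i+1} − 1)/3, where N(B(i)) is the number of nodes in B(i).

Base case: N(B(0)) = 1, and (4^{0+1} − 1)/3 = 1.
Assume N(B(j)) = (4^{j+1} − 1)/3.
Then N(B(j+1)) = 1 + 4N(B(j)) = 1 + 4·(4^{j+1} − 1)/3 = 1 + (4^{j+2} − 4)/3 = (3 + 4^{j+2} − 4)/3 = (4^{j+2} − 1)/3.
Hence N(B(i)) = (4^{i+1} − 1)/3 for every i ≥ 0, by induction.

N(B(i)) = (4^{i+1} − 1)/3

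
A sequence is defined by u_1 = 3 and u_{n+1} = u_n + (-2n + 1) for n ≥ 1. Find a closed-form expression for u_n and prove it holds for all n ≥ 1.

Claim: u_n = -n^2 + 2n + 2.

Base case: u_1 = 3, and -1^2 + 2·1 + 2 = 3.
Assume u_m = -m^2 + 2m + 2.
Then u_{m+1} = u_m + (-2m + 1) = (-m^2 + 2m + 2) + (-2m + 1) = -m^2 + 3,
and -(m+1)^2 + 2·(m+1) + 2 = -m^2 + 3.
By induction, u_n = -n^2 + 2n + 2 for all n ≥ 1.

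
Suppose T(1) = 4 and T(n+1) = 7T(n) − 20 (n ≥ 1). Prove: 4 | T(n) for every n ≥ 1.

Base case: T(1) = 4 = 4·1, so 4 | T(1).
Assume 4 | T(m), so T(m) = 4t for some integer t.
Then T(m+1) = 7T(m) − 20 = 7·(4t) − 20 = 4(7t − 5), so 4 | T(m+1).
This completes the inductive step, so 4 | T(n) for all n ≥ 1.

4 | T(n)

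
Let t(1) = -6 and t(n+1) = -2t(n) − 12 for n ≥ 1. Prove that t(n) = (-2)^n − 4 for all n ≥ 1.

Base case: t(1) = -6, and (-2)^1 − 4 = -2 − 4 = -6.
Assume t(m) = (-2)^m − 4 for some m ≥ 1.
Then t(m+1) = -2t(m) − 12 = -2·((-2)^m − 4) − 12 = -2·(-2)^m + 8 − 12 = (-2)^{m+1} − 4.
So the formula holds for m+1, and by induction t(n) = (-2)^n − 4 for all n ≥ 1.

t(n) = (-2)^n − 4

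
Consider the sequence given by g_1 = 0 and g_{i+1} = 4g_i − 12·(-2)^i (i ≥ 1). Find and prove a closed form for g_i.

Claim: g_i = 4^i + 2·(-2)^i.

Base case: g_1 = 0, and 4^1 + 2·(-2)^1 = 4 − 4 = 0.
Assume g_r = 4^r + 2·(-2)^r for some r ≥ 1.
Then g_{r+1} = 4g_r − 12·(-2)^r = 4·(4^r + 2·(-2)^r) − 12·(-2)^r = 4^{r+1} + 8·(-2)^r − 12·(-2)^r = 4^{r+1} − 4·(-2)^r = 4^{r+1} + 2·(-2)^{r+1}.
This completes the inductive step, so g_i = 4^i + 2·(-2)^i for all i ≥ 1.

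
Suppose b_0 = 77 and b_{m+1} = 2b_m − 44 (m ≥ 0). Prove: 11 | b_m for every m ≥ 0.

Base case: b_0 = 77 = 11·7, so 11 | b_0.
Assume 11 | b_k, so b_k = 11t for some integer t.
Then b_{k+1} = 2b_k − 44 = 2·(11t) − 44 = 11(2t − 4), so 11 | b_{k+1}.
Hence 11 | b_m for every m ≥ 0, by induction.

11 | b_m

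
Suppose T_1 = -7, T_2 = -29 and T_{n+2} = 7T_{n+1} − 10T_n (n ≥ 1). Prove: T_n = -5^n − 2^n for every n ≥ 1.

Base cases: T_1 = -7 and -5^1 − 2^1 = -7; T_2 = -29 and -5^2 − 2^2 = -29.
Assume T_j = -5^j − 2^j for all 1 ≤ j ≤ k, where k ≥ 2.
Then T_{k+1} = 7T_k − 10T_{k−1} = 7·(-5^k − 2^k) − 10·(-5^{k−1} − 2^{k−1}) = -(7·5 − 10)5^{k−1} − (7·2 − 10)2^{k−1} = -25·5^{k−1} − 4·2^{k−1} = -5^{k+1} − 2^{k+1}.
So the formula holds for k+1, and by strong induction T_n = -5^n − 2^n for all n ≥ 1.

T_n = -5^n − 2^n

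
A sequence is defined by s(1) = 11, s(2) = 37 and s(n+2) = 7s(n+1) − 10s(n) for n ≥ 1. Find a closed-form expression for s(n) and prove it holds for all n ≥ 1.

Claim: s(n) = 3·2^n + 5^n.

Base cases: s(1) = 11 and 3·2^1 + 5^1 = 11; s(2) = 37 and 3·2^2 + 5^2 = 37.
Assume s(j) = 3·2^j + 5^j for all 1 ≤ j ≤ m, where m ≥ 2.
Then s(m+1) = 7s(m) − 10s(m−1) = 7·(3·2^m + 5^m) − 10·(3·2^{m−1} + 5^{m−1}) = 3·(7·2 − 10)2^{m−1} + (7·5 − 10)5^{m−1} = 12·2^{m−1} + 25·5^{m−1} = 3·2^{m+1} + 5^{m+1}.
This completes the inductive step, so s(n) = 3·2^n + 5^n for all n ≥ 1.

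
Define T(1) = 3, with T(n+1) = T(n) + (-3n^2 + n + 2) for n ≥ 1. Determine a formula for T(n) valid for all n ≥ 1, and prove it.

Claim: T(n) = -n^3 + 2n^2 + n + 1.

Base case: T(1) = 3, and -1^3 + 2·1^2 + 1 + 1 = 3.
Assume T(k) = -k^3 + 2k^2 + k + 1.
Then T(k+1) = T(k) + (-3k^2 + k + 2) = (-k^3 + 2k^2 + k + 1) + (-3k^2 + k + 2) = -k^3 − k^2 + 2k + 3,
and -(k+1)^3 + 2·(k+1)^2 + (k+1) + 1 = -k^3 − k^2 + 2k + 3.
Hence T(n) = -n^3 + 2n^2 + n + 1 for every n ≥ 1, by induction.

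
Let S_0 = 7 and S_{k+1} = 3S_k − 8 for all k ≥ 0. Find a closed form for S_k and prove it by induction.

Claim: S_k = 3^{k+1} + 4.

Base case: S_0 = 7, and 3^{0+1} + 4 = 3 + 4 = 7.
Assume S_j = 3^{j+1} + 4 for some j ≥ 0.
Then S_{j+1} = 3S_j − 8 = 3·(3^{j+1} + 4) − 8 = 3^{j+2} + 12 − 8 = 3^{j+2} + 4.
This completes the inductive step, so S_k = 3^{k+1} + 4 for all k ≥ 0.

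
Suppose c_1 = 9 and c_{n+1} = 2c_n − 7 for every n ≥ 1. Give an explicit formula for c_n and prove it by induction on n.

Claim: c_n = 2^n + 7.

Base case: c_1 = 9, and 2^1 + 7 = 2 + 7 = 9.
Assume c_j = 2^j + 7 for some j ≥ 1.
Then c_{j+1} = 2c_j − 7 = 2·(2^j + 7) − 7 = 2^{j+1} + 14 − 7 = 2^{j+1} + 7.
So the formula holds for j+1, and by induction c_n = 2^n + 7 for all n ≥ 1.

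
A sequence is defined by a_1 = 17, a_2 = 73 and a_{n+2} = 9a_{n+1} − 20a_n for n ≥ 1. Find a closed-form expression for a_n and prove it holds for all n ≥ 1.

Claim: a_n = 3·4^n + 5^n.

Base cases: a_1 = 17 and 3·4^1 + 5^1 = 17; a_2 = 73 and 3·4^2 + 5^2 = 73.
Assume a_j = 3·4^j + 5^j for all 1 ≤ j ≤ k, where k ≥ 2.
Then a_{k+1} = 9a_k − 20a_{k−1} = 9·(3·4^k + 5^k) − 20·(3·4^{k−1} + 5^{k−1}) = 3·(9·4 − 20)4^{k−1} + (9·5 − 20)5^{k−1} = 48·4^{k−1} + 25·5^{k−1} = 3·4^{k+1} + 5^{k+1}.
By strong induction, a_n = 3·4^n + 5^n for all n ≥ 1.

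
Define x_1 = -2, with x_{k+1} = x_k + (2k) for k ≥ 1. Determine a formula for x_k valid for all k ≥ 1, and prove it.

Claim: x_k = k^2 − k − 2.

Base case: x_1 = -2, and 1^2 − 1 − 2 = -2.
Assume x_j = j^2 − j − 2.
Then x_{j+1} = x_j + (2j) = (j^2 − j − 2) + (2j) = j^2 + j − 2,
and (j+1)^2 − (j+1) − 2 = j^2 + j − 2.
Hence x_k = k^2 − k − 2 for every k ≥ 1, by induction.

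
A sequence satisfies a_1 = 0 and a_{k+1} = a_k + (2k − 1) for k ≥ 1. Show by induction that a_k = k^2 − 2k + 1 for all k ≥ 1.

Base case: a_1 = 0, and 1^2 − 2·1 + 1 = 0.
Assume a_j = j^2 − 2j + 1.
Then a_{j+1} = a_j + (2j − 1) = (j^2 − 2j + 1) + (2j − 1) = j^2,
and (j+1)^2 − 2·(j+1) + 1 = j^2.
Hence a_k = k^2 − 2k + 1 for every k ≥ 1, by induction.

a_k = k^2 − 2k + 1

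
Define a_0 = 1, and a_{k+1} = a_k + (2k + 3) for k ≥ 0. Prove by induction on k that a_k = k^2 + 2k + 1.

Base case: a_0 = 1, and 0^2 + 2·0 + 1 = 1.
Assume a_r = r^2 + 2r + 1.
Then a_{r+1} = a_r + (2r + 3) = (r^2 + 2r + 1) + (2r + 3) = r^2 + 4r + 4,
and (r+1)^2 + 2·(r+1) + 1 = r^2 + 4r + 4.
Hence a_k = k^2 + 2k + 1 for every k ≥ 0, by induction.

a_k = k^2 + 2k + 1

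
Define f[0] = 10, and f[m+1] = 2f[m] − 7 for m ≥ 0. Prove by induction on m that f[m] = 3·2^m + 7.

Base case: f[0] = 10, and 3·2^0 + 7 = 3 + 7 = 10.
Assume f[k] = 3·2^k + 7 for some k ≥ 0.
Then f[k+1] = 2f[k] − 7 = 2·(3·2^k + 7) − 7 = 6·2^k + 14 − 7 = 3·2^{k+1} + 7.
Hence f[m] = 3·2^m + 7 for every m ≥ 0, by induction.

f[m] = 3·2^m + 7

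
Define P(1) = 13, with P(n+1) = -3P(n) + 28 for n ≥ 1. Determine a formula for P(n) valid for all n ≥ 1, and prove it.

Claim: P(n) = -2·(-3)^n + 7.

Base case: P(1) = 13, and -2·(-3)^1 + 7 = 6 + 7 = 13.
Assume P(r) = -2·(-3)^r + 7 for some r ≥ 1.
Then P(r+1) = -3P(r) + 28 = -3·(-2·(-3)^r + 7) + 28 = 6·(-3)^r − 21 + 28 = -2·(-3)^{r+1} + 7.
Hence P(n) = -2·(-3)^n + 7 for every n ≥ 1, by induction.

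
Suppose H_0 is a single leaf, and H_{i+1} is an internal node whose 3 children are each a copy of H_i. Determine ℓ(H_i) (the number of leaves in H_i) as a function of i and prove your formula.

Claim: ℓ(H_i) = 3^i.

Base case: ℓ(H_0) = 1, and 3^0 = 1.
Assume ℓ(H_m) = 3^m.
Then ℓ(H_{m+1}) = 3·ℓ(H_m) = 3·3^m = 3^{m+1}.
By induction, ℓ(H_i) = 3^i for all i ≥ 0.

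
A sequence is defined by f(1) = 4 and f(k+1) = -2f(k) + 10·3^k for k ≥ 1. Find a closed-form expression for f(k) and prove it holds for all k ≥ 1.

Claim: f(k) = (-2)^k + 2·3^k.

Base case: f(1) = 4, and (-2)^1 + 2·3^1 = -2 + 6 = 4.
Assume f(r) = (-2)^r + 2·3^r for some r ≥ 1.
Then f(r+1) = -2f(r) + 10·3^r = -2·((-2)^r + 2·3^r) + 10·3^r = (-2)^{r+1} − 4·3^r + 10·3^r = (-2)^{r+1} + 6·3^r = (-2)^{r+1} + 2·3^{r+1}.
Hence f(k) = (-2)^k + 2·3^k for every k ≥ 1, by induction.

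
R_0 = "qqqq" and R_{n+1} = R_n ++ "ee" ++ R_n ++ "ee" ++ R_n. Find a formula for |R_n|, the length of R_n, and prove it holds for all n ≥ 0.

Claim: |R_n| = 6·3^n − 2.

Base case: |R_0| = 4, and 6·3^0 − 2 = 4.
Assume |R_j| = 6·3^j − 2.
Then |R_{j+1}| = 3|R_j| + 4 = 3(6·3^j − 2) + 4 = 6·3^{j+1} − 6 + 4 = 6·3^{j+1} − 2.
By induction, |R_n| = 6·3^n − 2 for all n ≥ 0.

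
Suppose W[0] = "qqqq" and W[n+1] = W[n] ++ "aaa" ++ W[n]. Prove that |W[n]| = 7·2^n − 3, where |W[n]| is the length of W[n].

Base case: |W[0]| = 4, and 7·2^0 − 3 = 4.
Assume |W[m]| = 7·2^m − 3.
Then |W[m+1]| = |W[m]| + 3 + |W[m]| = 2|W[m]| + 3 = 2(7·2^m − 3) + 3 = 7·2^{m+1} − 6 + 3 = 7·2^{m+1} − 3.
So the formula holds for m+1, and by induction |W[n]| = 7·2^n − 3 for all n ≥ 0.

|W[n]| = 7·2^n − 3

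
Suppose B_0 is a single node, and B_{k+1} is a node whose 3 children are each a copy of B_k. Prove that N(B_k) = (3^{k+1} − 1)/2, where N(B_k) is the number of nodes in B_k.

Base case: N(B_0) = 1, and (3^{0+1} − 1)/2 = 1.
Assume N(B_m) = (3^{m+1} − 1)/2.
Then N(B_{m+1}) = 1 + 3N(B_m) = 1 + 3·(3^{m+1} − 1)/2 = 1 + (3^{m+2} − 3)/2 = (2 + 3^{m+2} − 3)/2 = (3^{m+2} − 1)/2.
This completes the inductive step, so N(B_k) = (3^{k+1} − 1)/2 for all k ≥ 0.

N(B_k) = (3^{k+1} − 1)/2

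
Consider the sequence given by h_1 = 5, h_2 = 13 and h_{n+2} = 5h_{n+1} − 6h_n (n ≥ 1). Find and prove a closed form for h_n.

Claim: h_n = 3^n + 2^n.

Base cases: h_1 = 5 and 3^1 + 2^1 = 5; h_2 = 13 and 3^2 + 2^2 = 13.
Assume h_j = 3^j + 2^j for all 1 ≤ j ≤ k, where k ≥ 2.
Then h_{k+1} = 5h_k − 6h_{k−1} = 5·(3^k + 2^k) − 6·(3^{k−1} + 2^{k−1}) = (5·3 − 6)3^{k−1} + (5·2 − 6)2^{k−1} = 9·3^{k−1} + 4·2^{k−1} = 3^{k+1} + 2^{k+1}.
So the formula holds for k+1, and by strong induction h_n = 3^n + 2^n for all n ≥ 1.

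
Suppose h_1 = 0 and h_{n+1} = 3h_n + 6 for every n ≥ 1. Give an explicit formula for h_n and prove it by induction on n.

Claim: h_n = 3^n − 3.

Base case: h_1 = 0, and 3^1 − 3 = 3 − 3 = 0.
Assume h_j = 3^j − 3 for some j ≥ 1.
Then h_{j+1} = 3h_j + 6 = 3·(3^j − 3) + 6 = 3^{j+1} − 9 + 6 = 3^{j+1} − 3.
This completes the inductive step, so h_n = 3^n − 3 for all n ≥ 1.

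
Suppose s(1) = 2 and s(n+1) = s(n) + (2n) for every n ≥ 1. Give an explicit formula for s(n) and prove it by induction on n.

Claim: s(n) = n^2 − n + 2.

Base case: s(1) = 2, and 1^2 − 1 + 2 = 2.
Assume s(j) = j^2 − j + 2.
Then s(j+1) = s(j) + (2j) = (j^2 − j + 2) + (2j) = j^2 + j + 2,
and (j+1)^2 − (j+1) + 2 = j^2 + j + 2.
By induction, s(n) = n^2 − n + 2 for all n ≥ 1.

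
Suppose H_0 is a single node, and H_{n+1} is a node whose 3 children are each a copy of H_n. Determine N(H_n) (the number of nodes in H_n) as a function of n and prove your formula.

Claim: N(H_n) = (3^{n+1} − 1)/2.

Base case: N(H_0) = 1, and (3^{0+1} − 1)/2 = 1.
Assume N(H_k) = (3^{k+1} − 1)/2.
Then N(H_{k+1}) = 1 + 3N(H_k) = 1 + 3·(3^{k+1} − 1)/2 = 1 + (3^{k+2} − 3)/2 = (2 + 3^{k+2} − 3)/2 = (3^{k+2} − 1)/2.
By induction, N(H_n) = (3^{n+1} − 1)/2 for all n ≥ 0.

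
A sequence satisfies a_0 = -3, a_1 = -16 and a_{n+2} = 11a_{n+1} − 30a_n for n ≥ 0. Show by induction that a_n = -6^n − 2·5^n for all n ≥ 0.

Base cases: a_0 = -3 and -6^0 − 2·5^0 = -3; a_1 = -16 and -6^1 − 2·5^1 = -16.
Assume a_j = -6^j − 2·5^j for all 0 ≤ j ≤ m, where m ≥ 1.
Then a_{m+1} = 11a_m − 30a_{m−1} = 11·(-6^m − 2·5^m) − 30·(-6^{m−1} − 2·5^{m−1}) = -(11·6 − 30)6^{m−1} − 2·(11·5 − 30)5^{m−1} = -36·6^{m−1} − 50·5^{m−1} = -6^{m+1} − 2·5^{m+1}.
Hence a_n = -6^n − 2·5^n for every n ≥ 0, by strong induction.

a_n = -6^n − 2·5^n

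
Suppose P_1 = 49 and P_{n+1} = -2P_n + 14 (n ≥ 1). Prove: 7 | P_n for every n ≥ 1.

Base case: P_1 = 49 = 7·7, so 7 | P_1.
Assume 7 | P_r, so P_r = 7t for some integer t.
Then P_{r+1} = -2P_r + 14 = -2·(7t) + 14 = 7(-2t + 2), so 7 | P_{r+1}.
This completes the inductive step, so 7 | P_n for all n ≥ 1.

7 | P_n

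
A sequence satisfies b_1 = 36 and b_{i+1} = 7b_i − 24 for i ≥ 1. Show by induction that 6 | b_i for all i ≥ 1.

Base case: b_1 = 36 = 6·6, so 6 | b_1.
Assume 6 | b_m, so b_m = 6t for some integer t.
Then b_{m+1} = 7b_m − 24 = 7·(6t) − 24 = 6(7t − 4), so 6 | b_{m+1}.
By induction, 6 | b_i for all i ≥ 1.

6 | b_i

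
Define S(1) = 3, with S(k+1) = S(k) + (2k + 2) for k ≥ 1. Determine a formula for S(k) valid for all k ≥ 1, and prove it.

Claim: S(k) = k^2 + k + 1.

Base case: S(1) = 3, and 1^2 + 1 + 1 = 3.
Assume S(r) = r^2 + r + 1.
Then S(r+1) = S(r) + (2r + 2) = (r^2 + r + 1) + (2r + 2) = r^2 + 3r + 3,
and (r+1)^2 + (r+1) + 1 = r^2 + 3r + 3.
Hence S(k) = k^2 + k + 1 for every k ≥ 1, by induction.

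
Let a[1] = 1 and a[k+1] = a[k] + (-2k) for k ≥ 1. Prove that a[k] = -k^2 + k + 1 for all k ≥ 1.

Base case: a[1] = 1, and -1^2 + 1 + 1 = 1.
Assume a[r] = -r^2 + r + 1.
Then a[r+1] = a[r] + (-2r) = (-r^2 + r + 1) + (-2r) = -r^2 − r + 1,
and -(r+1)^2 + (r+1) + 1 = -r^2 − r + 1.
By induction, a[k] = -k^2 + k + 1 for all k ≥ 1.

a[k] = -k^2 + k + 1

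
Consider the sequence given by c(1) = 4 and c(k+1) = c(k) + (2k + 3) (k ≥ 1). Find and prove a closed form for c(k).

Claim: c(k) = k^2 + 2k + 1.

Base case: c(1) = 4, and 1^2 + 2·1 + 1 = 4.
Assume c(r) = r^2 + 2r + 1.
Then c(r+1) = c(r) + (2r + 3) = (r^2 + 2r + 1) + (2r + 3) = r^2 + 4r + 4,
and (r+1)^2 + 2·(r+1) + 1 = r^2 + 4r + 4.
Hence c(k) = k^2 + 2k + 1 for every k ≥ 1, by induction.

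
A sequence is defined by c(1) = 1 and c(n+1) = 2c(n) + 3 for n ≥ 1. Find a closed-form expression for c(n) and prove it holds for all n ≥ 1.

Claim: c(n) = 2^{n+1} − 3.

Base case: c(1) = 1, and 2^{1+1} − 3 = 4 − 3 = 1.
Assume c(r) = 2^{r+1} − 3 for some r ≥ 1.
Then c(r+1) = 2c(r) + 3 = 2·(2^{r+1} − 3) + 3 = 2^{r+2} − 6 + 3 = 2^{r+2} − 3.
This completes the inductive step, so c(n) = 2^{n+1} − 3 for all n ≥ 1.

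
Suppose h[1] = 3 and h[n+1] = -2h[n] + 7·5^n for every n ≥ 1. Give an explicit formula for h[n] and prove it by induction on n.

Claim: h[n] = (-2)^n + 5^n.

Base case: h[1] = 3, and (-2)^1 + 5^1 = -2 + 5 = 3.
Assume h[r] = (-2)^r + 5^r for some r ≥ 1.
Then h[r+1] = -2h[r] + 7·5^r = -2·((-2)^r + 5^r) + 7·5^r = (-2)^{r+1} − 2·5^r + 7·5^r = (-2)^{r+1} + 5·5^r = (-2)^{r+1} + 5^{r+1}.
This completes the inductive step, so h[n] = (-2)^n + 5^n for all n ≥ 1.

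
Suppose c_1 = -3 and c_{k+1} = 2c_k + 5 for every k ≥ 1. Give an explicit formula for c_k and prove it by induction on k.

Claim: c_k = 2^k − 5.

Base case: c_1 = -3, and 2^1 − 5 = 2 − 5 = -3.
Assume c_m = 2^m − 5 for some m ≥ 1.
Then c_{m+1} = 2c_m + 5 = 2·(2^m − 5) + 5 = 2^{m+1} − 10 + 5 = 2^{m+1} − 5.
By induction, c_k = 2^k − 5 for all k ≥ 1.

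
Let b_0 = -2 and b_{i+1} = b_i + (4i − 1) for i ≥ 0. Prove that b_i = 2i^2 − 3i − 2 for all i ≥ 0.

Base case: b_0 = -2, and 2·0^2 − 3·0 − 2 = -2.
Assume b_m = 2m^2 − 3m − 2.
Then b_{m+1} = b_m + (4m − 1) = (2m^2 − 3m − 2) + (4m − 1) = 2m^2 + m − 3,
and 2·(m+1)^2 − 3·(m+1) − 2 = 2m^2 + m − 3.
This completes the inductive step, so b_i = 2i^2 − 3i − 2 for all i ≥ 0.

b_i = 2i^2 − 3i − 2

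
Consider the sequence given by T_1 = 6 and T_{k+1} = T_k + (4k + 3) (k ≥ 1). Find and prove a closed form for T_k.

Claim: T_k = 2k^2 + k + 3.

Base case: T_1 = 6, and 2·1^2 + 1 + 3 = 6.
Assume T_j = 2j^2 + j + 3.
Then T_{j+1} = T_j + (4j + 3) = (2j^2 + j + 3) + (4j + 3) = 2j^2 + 5j + 6,
and 2·(j+1)^2 + (j+1) + 3 = 2j^2 + 5j + 6.
By induction, T_k = 2k^2 + k + 3 for all k ≥ 1.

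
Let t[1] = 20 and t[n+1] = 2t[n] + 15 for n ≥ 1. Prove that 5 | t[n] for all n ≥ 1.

Base case: t[1] = 20 = 5·4, so 5 | t[1].
Assume 5 | t[k], so t[k] = 5s for some integer s.
Then t[k+1] = 2t[k] + 15 = 2·(5s) + 15 = 5(2s + 3), so 5 | t[k+1].
By induction, 5 | t[n] for all n ≥ 1.

5 | t[n]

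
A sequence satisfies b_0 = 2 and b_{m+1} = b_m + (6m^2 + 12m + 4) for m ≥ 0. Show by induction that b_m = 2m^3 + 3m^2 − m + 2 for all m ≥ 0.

Base case: b_0 = 2, and 2·0^3 + 3·0^2 − 0 + 2 = 2.
Assume b_k = 2k^3 + 3k^2 − k + 2.
Then b_{k+1} = b_k + (6k^2 + 12k + 4) = (2k^3 + 3k^2 − k + 2) + (6k^2 + 12k + 4) = 2k^3 + 9k^2 + 11k + 6,
and 2·(k+1)^3 + 3·(k+1)^2 − (k+1) + 2 = 2k^3 + 9k^2 + 11k + 6.
By induction, b_m = 2m^3 + 3m^2 − m + 2 for all m ≥ 0.

b_m = 2m^3 + 3m^2 − m + 2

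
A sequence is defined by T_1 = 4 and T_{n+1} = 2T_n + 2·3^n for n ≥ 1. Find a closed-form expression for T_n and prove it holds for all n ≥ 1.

Claim: T_n = -2^n + 2·3^n.

Base case: T_1 = 4, and -2^1 + 2·3^1 = -2 + 6 = 4.
Assume T_m = -2^m + 2·3^m for some m ≥ 1.
Then T_{m+1} = 2T_m + 2·3^m = 2·(-2^m + 2·3^m) + 2·3^m = -2^{m+1} + 4·3^m + 2·3^m = -2^{m+1} + 6·3^m = -2^{m+1} + 2·3^{m+1}.
Hence T_n = -2^n + 2·3^n for every n ≥ 1, by induction.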